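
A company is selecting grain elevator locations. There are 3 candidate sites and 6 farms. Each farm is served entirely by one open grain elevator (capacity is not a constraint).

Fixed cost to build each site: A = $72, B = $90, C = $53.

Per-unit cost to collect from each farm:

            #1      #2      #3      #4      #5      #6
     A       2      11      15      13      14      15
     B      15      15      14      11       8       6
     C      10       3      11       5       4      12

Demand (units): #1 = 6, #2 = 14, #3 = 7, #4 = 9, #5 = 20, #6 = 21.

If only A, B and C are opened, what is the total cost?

Total cost: 597

Each farm is assigned to its cheapest site among the open ones.
{A, B, C}: #1→A 2·6=12, #2→C 3·14=42, #3→C 11·7=77, #4→C 5·9=45, #5→C 4·20=80, #6→B 6·21=126. Service 382; fixed 215; total 597.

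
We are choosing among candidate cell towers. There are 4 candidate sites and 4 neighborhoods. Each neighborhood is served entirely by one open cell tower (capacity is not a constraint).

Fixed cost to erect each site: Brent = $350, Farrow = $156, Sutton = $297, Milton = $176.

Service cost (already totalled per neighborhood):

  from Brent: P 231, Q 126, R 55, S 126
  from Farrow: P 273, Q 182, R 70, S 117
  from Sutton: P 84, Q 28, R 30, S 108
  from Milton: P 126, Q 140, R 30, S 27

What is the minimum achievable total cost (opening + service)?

For any fixed open set, each neighborhood goes to its cheapest open site; total = fixed + service.
{Milton}: P→Milton 126, Q→Milton 140, R→Milton 30, S→Milton 27. Service 323; fixed 176; total 499.
{Sutton}: P→Sutton 84, Q→Sutton 28, R→Sutton 30, S→Sutton 108. Service 250; fixed 297; total 547.
{Sutton, Milton}: service 169 + fixed 473 = 642
{Brent, Farrow, Sutton, Milton}: service 169 + fixed 979 = 1148
No other subset beats 499.

Minimum total cost: 499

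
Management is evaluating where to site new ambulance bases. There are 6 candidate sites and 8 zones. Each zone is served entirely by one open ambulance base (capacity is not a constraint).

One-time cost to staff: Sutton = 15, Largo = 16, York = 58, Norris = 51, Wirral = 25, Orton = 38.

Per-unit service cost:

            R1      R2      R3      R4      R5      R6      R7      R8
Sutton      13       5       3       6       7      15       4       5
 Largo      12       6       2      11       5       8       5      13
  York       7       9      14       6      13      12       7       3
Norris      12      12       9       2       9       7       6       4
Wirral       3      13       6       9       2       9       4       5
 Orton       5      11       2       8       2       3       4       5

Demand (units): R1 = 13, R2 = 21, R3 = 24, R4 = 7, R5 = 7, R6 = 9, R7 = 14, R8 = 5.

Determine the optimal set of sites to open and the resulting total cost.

For any fixed open set, each zone goes to its cheapest open site; total = fixed + service.
{Sutton, Wirral, Orton}: R1→Wirral 3·13=39, R2→Sutton 5·21=105, R3→Orton 2·24=48, R4→Sutton 6·7=42, R5→Wirral 2·7=14, R6→Orton 3·9=27, R7→Sutton 4·14=56, R8→Sutton 5·5=25. Service 356; fixed 78; total 434.
{Sutton, Orton}: R1→Orton 5·13=65, R2→Sutton 5·21=105, R3→Orton 2·24=48, R4→Sutton 6·7=42, R5→Orton 2·7=14, R6→Orton 3·9=27, R7→Sutton 4·14=56, R8→Sutton 5·5=25. Service 382; fixed 53; total 435.
{Sutton, Largo, Wirral, Orton}: R1→Wirral 3·13=39, R2→Sutton 5·21=105, R3→Largo 2·24=48, R4→Sutton 6·7=42, R5→Wirral 2·7=14, R6→Orton 3·9=27, R7→Sutton 4·14=56, R8→Sutton 5·5=25. Service 356; fixed 94; total 450.
{Sutton, Largo, York, Norris, Wirral, Orton}: R1→Wirral 3·13=39, R2→Sutton 5·21=105, R3→Largo 2·24=48, R4→Norris 2·7=14, R5→Wirral 2·7=14, R6→Orton 3·9=27, R7→Sutton 4·14=56, R8→York 3·5=15. Service 318; fixed 203; total 521.
No other subset beats 434.

Open Sutton, Wirral and Orton; minimum total cost 434.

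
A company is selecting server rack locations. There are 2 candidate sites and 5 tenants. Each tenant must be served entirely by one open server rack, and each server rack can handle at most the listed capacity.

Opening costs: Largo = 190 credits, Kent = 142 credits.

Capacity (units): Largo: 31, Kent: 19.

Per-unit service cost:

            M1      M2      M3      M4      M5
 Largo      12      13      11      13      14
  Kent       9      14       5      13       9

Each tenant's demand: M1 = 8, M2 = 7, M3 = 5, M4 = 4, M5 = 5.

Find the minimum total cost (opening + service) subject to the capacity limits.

Open {Largo}: M1→Largo 12·8=96, M2→Largo 13·7=91, M3→Largo 11·5=55, M4→Largo 13·4=52, M5→Largo 14·5=70.
Loads: Largo carries 29/31. Service 364; fixed 190; total 554.
Next best feasible plan costs 617.

Minimum total cost: 554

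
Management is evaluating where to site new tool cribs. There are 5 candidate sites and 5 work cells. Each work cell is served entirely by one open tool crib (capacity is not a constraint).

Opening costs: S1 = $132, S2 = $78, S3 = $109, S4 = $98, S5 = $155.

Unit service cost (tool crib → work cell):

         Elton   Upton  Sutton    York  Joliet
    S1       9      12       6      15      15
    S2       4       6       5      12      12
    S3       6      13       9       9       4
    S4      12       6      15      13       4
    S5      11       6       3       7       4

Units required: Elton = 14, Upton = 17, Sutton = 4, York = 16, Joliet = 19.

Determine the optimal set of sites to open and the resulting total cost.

Open S2 and S3; minimum total cost 585.

For any fixed open set, each work cell goes to its cheapest open site; total = fixed + service.
{S2, S3}: Elton→S2 4·14=56, Upton→S2 6·17=102, Sutton→S2 5·4=20, York→S3 9·16=144, Joliet→S3 4·19=76. Service 398; fixed 187; total 585.
{S2, S5}: service 358 + fixed 233 = 591
{S5}: Elton→S5 11·14=154, Upton→S5 6·17=102, Sutton→S5 3·4=12, York→S5 7·16=112, Joliet→S5 4·19=76. Service 456; fixed 155; total 611.
{S1, S2, S3, S4, S5}: Elton→S2 4·14=56, Upton→S2 6·17=102, Sutton→S5 3·4=12, York→S5 7·16=112, Joliet→S3 4·19=76. Service 358; fixed 572; total 930.
No other subset beats 585.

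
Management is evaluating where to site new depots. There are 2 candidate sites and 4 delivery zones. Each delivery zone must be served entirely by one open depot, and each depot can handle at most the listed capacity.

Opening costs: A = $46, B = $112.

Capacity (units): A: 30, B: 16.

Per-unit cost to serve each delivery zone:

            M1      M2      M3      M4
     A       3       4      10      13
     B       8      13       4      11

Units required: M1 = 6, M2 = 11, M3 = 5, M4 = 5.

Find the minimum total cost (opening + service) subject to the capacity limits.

Open {A}: M1→A 3·6=18, M2→A 4·11=44, M3→A 10·5=50, M4→A 13·5=65.
Loads: A carries 27/30. Service 177; fixed 46; total 223.
Next best feasible plan costs 295.

Minimum total cost: 223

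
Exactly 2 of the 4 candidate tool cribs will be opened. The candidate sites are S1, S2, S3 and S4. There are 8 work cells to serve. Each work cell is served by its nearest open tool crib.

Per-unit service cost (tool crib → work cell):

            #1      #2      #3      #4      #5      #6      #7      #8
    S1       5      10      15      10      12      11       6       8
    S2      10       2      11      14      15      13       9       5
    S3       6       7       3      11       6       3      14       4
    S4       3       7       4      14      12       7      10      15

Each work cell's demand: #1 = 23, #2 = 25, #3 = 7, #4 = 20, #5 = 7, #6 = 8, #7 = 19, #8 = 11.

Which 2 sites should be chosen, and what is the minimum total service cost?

With exactly 2 open, each work cell uses its cheapest among the chosen.
{S2, S3}: #1→S3 6·23=138, #2→S2 2·25=50, #3→S3 3·7=21, #4→S3 11·20=220, #5→S3 6·7=42, #6→S3 3·8=24, #7→S2 9·19=171, #8→S3 4·11=44. Service cost 710.
{S1, S3}: service cost 735
{S1, S2}: service cost 783
Among all 6 size-2 choices, {S2, S3} is lowest.

Choose S2 and S3; total service cost 710.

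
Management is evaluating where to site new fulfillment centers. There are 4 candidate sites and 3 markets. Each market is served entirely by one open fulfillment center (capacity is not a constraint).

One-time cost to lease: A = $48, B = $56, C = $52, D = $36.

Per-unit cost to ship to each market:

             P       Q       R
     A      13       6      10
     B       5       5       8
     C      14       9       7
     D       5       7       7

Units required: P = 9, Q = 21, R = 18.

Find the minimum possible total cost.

Minimum total cost: 350

For any fixed open set, each market goes to its cheapest open site; total = fixed + service.
{B}: P→B 5·9=45, Q→B 5·21=105, R→B 8·18=144. Service 294; fixed 56; total 350.
{D}: service 318 + fixed 36 = 354
{B, D}: P→B 5·9=45, Q→B 5·21=105, R→D 7·18=126. Service 276; fixed 92; total 368.
{A, B, C, D}: P→B 5·9=45, Q→B 5·21=105, R→C 7·18=126. Service 276; fixed 192; total 468.
No other subset beats 350.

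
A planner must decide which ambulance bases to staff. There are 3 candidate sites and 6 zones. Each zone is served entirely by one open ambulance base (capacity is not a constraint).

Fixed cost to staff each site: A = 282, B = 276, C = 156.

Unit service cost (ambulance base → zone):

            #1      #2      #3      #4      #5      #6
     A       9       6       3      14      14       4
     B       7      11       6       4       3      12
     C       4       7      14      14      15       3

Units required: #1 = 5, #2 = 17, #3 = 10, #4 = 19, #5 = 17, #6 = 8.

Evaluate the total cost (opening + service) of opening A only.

Each zone is assigned to its cheapest site among the open ones.
{A}: #1→A 9·5=45, #2→A 6·17=102, #3→A 3·10=30, #4→A 14·19=266, #5→A 14·17=238, #6→A 4·8=32. Service 713; fixed 282; total 995.

Total cost: 995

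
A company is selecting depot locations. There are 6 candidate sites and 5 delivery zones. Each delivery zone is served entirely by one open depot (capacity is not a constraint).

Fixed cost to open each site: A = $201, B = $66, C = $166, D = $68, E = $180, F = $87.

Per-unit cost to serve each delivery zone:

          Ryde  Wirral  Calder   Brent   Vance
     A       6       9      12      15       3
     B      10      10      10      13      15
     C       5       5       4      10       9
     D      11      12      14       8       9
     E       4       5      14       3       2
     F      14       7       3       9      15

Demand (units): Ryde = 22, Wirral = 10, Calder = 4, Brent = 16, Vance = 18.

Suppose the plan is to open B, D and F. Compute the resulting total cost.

Each delivery zone is assigned to its cheapest site among the open ones.
{B, D, F}: Ryde→B 10·22=220, Wirral→F 7·10=70, Calder→F 3·4=12, Brent→D 8·16=128, Vance→D 9·18=162. Service 592; fixed 221; total 813.

Total cost: 813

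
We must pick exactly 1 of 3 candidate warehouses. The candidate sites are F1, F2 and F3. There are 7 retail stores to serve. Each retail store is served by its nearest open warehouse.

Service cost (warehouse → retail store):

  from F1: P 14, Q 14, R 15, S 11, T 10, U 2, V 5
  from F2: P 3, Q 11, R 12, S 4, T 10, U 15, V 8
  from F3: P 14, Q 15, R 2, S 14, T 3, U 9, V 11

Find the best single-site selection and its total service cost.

With exactly 1 open, each retail store uses its cheapest among the chosen.
{F2}: P→F2 3, Q→F2 11, R→F2 12, S→F2 4, T→F2 10, U→F2 15, V→F2 8. Service cost 63.
{F3}: service cost 68
{F1}: service cost 71
Among all 3 size-1 choices, {F2} is lowest.

Choose F2 only; total service cost 63.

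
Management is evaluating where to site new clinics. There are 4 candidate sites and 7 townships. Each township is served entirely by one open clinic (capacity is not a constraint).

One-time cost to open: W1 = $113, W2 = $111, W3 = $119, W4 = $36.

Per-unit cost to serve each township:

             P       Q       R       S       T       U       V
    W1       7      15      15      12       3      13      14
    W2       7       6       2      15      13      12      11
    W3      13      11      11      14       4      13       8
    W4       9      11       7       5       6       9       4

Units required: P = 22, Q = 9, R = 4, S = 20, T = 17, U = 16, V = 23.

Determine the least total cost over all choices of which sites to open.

For any fixed open set, each township goes to its cheapest open site; total = fixed + service.
{W4}: P→W4 9·22=198, Q→W4 11·9=99, R→W4 7·4=28, S→W4 5·20=100, T→W4 6·17=102, U→W4 9·16=144, V→W4 4·23=92. Service 763; fixed 36; total 799.
{W2, W4}: P→W2 7·22=154, Q→W2 6·9=54, R→W2 2·4=8, S→W4 5·20=100, T→W4 6·17=102, U→W4 9·16=144, V→W4 4·23=92. Service 654; fixed 147; total 801.
{W1, W4}: service 668 + fixed 149 = 817
{W1, W2, W3, W4}: P→W1 7·22=154, Q→W2 6·9=54, R→W2 2·4=8, S→W4 5·20=100, T→W1 3·17=51, U→W4 9·16=144, V→W4 4·23=92. Service 603; fixed 379; total 982.
(All 15 nonempty subsets were checked; W4 only is lowest.)

Minimum total cost: 799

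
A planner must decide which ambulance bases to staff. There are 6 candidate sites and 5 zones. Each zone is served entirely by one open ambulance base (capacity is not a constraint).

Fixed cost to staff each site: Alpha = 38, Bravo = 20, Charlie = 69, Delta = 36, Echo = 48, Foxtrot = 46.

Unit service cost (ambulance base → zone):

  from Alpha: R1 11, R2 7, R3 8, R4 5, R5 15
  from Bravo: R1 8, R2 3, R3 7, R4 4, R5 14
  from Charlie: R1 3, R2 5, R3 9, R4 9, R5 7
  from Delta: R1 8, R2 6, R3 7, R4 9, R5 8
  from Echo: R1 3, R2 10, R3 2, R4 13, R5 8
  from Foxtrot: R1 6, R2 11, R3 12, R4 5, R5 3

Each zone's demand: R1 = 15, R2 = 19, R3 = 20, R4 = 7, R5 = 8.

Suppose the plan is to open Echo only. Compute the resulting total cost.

Total cost: 478

Each zone is assigned to its cheapest site among the open ones.
{Echo}: R1→Echo 3·15=45, R2→Echo 10·19=190, R3→Echo 2·20=40, R4→Echo 13·7=91, R5→Echo 8·8=64. Service 430; fixed 48; total 478.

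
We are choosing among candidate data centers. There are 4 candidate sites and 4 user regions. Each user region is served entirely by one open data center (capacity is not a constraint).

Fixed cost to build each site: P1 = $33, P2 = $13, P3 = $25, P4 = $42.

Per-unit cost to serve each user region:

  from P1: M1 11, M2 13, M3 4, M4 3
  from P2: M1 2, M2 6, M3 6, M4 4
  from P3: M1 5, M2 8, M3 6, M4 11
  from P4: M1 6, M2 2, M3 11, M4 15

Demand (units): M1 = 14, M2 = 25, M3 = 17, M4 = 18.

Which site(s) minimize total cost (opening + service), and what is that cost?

For any fixed open set, each user region goes to its cheapest open site; total = fixed + service.
{P1, P2, P4}: M1→P2 2·14=28, M2→P4 2·25=50, M3→P1 4·17=68, M4→P1 3·18=54. Service 200; fixed 88; total 288.
{P2, P4}: service 252 + fixed 55 = 307
{P1, P2, P3, P4}: M1→P2 2·14=28, M2→P4 2·25=50, M3→P1 4·17=68, M4→P1 3·18=54. Service 200; fixed 113; total 313.
{P2}: M1→P2 2·14=28, M2→P2 6·25=150, M3→P2 6·17=102, M4→P2 4·18=72. Service 352; fixed 13; total 365.
(All 15 nonempty subsets were checked; P1, P2 and P4 is lowest.)

Open P1, P2 and P4; minimum total cost 288.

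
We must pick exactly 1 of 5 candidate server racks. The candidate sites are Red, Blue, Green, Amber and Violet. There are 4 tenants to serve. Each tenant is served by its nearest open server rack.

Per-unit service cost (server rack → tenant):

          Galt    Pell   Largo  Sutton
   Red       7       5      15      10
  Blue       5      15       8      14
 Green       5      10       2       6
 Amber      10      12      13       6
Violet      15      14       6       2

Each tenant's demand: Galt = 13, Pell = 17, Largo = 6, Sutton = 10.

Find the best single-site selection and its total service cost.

With exactly 1 open, each tenant uses its cheapest among the chosen.
{Green}: Galt→Green 5·13=65, Pell→Green 10·17=170, Largo→Green 2·6=12, Sutton→Green 6·10=60. Service cost 307.
{Red}: service cost 366
{Amber}: service cost 472
Among all 5 size-1 choices, {Green} is lowest.

Choose Green only; total service cost 307.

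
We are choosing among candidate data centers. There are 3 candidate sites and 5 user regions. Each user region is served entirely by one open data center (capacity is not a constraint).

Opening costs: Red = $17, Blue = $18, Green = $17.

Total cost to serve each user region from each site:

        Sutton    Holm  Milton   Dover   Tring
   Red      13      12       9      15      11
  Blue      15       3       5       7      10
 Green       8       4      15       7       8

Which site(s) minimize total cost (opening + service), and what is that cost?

Open Blue only; minimum total cost 58.

For any fixed open set, each user region goes to its cheapest open site; total = fixed + service.
{Blue}: Sutton→Blue 15, Holm→Blue 3, Milton→Blue 5, Dover→Blue 7, Tring→Blue 10. Service 40; fixed 18; total 58.
{Green}: service 42 + fixed 17 = 59
{Blue, Green}: service 31 + fixed 35 = 66
{Red, Blue, Green}: service 31 + fixed 52 = 83
No other subset beats 58.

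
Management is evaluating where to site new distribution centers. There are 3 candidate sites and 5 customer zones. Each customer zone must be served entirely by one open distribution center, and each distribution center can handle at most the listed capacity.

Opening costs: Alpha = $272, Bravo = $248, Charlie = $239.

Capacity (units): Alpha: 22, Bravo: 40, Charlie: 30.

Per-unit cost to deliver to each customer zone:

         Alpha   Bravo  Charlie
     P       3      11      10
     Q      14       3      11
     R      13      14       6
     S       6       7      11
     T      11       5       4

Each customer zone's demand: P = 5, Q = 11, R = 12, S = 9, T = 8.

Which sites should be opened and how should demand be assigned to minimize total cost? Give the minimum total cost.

Minimum total cost: 737

Open {Bravo, Charlie}: P→Charlie 10·5=50, Q→Bravo 3·11=33, R→Charlie 6·12=72, S→Bravo 7·9=63, T→Charlie 4·8=32.
Loads: Bravo carries 20/40, Charlie carries 25/30. Service 250; fixed 487; total 737.
Next best feasible plan costs 742.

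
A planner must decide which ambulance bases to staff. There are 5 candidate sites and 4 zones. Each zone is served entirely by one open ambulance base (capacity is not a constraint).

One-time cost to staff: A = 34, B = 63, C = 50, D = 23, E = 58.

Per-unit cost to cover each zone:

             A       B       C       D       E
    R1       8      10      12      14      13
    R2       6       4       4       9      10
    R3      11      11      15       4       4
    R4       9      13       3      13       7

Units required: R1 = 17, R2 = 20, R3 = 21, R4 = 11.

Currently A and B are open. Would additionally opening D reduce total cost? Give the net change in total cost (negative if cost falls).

Yes — net change −124 (cost falls by 124).

Current service cost with {A, B}: 546.
Adding D: each zone re-picks its cheapest; new service cost 399, saving 147.
Extra fixed cost: 23. Net change = 23 − 147 = -124.
(Totals: 643 → 519.)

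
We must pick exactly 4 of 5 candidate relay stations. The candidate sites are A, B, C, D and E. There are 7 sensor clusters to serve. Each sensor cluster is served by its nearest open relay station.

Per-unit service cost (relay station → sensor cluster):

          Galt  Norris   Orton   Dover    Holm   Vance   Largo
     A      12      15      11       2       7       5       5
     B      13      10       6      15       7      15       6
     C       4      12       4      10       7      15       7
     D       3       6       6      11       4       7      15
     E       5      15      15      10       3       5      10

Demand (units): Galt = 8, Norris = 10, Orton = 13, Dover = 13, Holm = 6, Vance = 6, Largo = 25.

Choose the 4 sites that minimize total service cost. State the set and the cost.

Choose A, C, D and E; total service cost 335.

With exactly 4 open, each sensor cluster uses its cheapest among the chosen.
{A, C, D, E}: Galt→D 3·8=24, Norris→D 6·10=60, Orton→C 4·13=52, Dover→A 2·13=26, Holm→E 3·6=18, Vance→A 5·6=30, Largo→A 5·25=125. Service cost 335.
{A, B, C, D}: service cost 341
{A, B, D, E}: service cost 361
Among all 5 size-4 choices, {A, C, D, E} is lowest.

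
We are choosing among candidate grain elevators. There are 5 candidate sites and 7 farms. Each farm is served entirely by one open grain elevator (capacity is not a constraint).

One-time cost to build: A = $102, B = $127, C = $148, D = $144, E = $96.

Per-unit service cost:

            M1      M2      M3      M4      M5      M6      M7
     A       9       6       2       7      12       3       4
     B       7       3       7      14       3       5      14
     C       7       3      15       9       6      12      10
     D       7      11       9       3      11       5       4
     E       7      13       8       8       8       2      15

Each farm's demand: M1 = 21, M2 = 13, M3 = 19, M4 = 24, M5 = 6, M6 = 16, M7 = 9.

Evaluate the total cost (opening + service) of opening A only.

Each farm is assigned to its cheapest site among the open ones.
{A}: M1→A 9·21=189, M2→A 6·13=78, M3→A 2·19=38, M4→A 7·24=168, M5→A 12·6=72, M6→A 3·16=48, M7→A 4·9=36. Service 629; fixed 102; total 731.

Total cost: 731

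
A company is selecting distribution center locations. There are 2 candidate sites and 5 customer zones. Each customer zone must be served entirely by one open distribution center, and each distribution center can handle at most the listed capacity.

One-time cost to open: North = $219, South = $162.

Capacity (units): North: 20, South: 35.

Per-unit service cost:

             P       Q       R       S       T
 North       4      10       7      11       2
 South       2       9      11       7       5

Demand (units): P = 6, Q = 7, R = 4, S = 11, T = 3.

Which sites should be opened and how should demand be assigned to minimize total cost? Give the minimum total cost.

Open {South}: P→South 2·6=12, Q→South 9·7=63, R→South 11·4=44, S→South 7·11=77, T→South 5·3=15.
Loads: South carries 31/35. Service 211; fixed 162; total 373.
Next best feasible plan costs 567.

Minimum total cost: 373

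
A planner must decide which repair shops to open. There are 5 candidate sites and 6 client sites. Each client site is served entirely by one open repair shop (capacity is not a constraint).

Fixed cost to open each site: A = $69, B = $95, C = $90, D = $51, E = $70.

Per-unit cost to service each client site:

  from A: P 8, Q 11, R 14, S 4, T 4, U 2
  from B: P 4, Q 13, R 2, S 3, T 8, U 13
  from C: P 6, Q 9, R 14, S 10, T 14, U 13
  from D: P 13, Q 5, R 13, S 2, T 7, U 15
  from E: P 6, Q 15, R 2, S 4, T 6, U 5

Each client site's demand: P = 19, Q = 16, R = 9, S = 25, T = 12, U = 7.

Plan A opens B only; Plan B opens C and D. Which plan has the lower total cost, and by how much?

Plan A: {B}: P→B 4·19=76, Q→B 13·16=208, R→B 2·9=18, S→B 3·25=75, T→B 8·12=96, U→B 13·7=91. Service 564; fixed 95; total 659.
Plan B: {C, D}: P→C 6·19=114, Q→D 5·16=80, R→D 13·9=117, S→D 2·25=50, T→D 7·12=84, U→C 13·7=91. Service 536; fixed 141; total 677.
Difference: |659 − 677| = 18.

Plan A is cheaper by 18.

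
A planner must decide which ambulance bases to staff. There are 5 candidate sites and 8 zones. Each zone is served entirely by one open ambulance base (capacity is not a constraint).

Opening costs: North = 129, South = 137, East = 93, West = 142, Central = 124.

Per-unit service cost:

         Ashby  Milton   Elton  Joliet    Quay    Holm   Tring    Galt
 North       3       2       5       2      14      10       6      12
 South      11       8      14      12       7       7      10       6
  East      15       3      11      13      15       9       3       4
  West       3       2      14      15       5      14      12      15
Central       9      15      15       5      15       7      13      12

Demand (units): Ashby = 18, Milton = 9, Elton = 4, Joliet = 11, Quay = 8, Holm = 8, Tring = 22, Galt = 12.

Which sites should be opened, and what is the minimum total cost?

Open North and East; minimum total cost 634.

For any fixed open set, each zone goes to its cheapest open site; total = fixed + service.
{North, East}: Ashby→North 3·18=54, Milton→North 2·9=18, Elton→North 5·4=20, Joliet→North 2·11=22, Quay→North 14·8=112, Holm→East 9·8=72, Tring→East 3·22=66, Galt→East 4·12=48. Service 412; fixed 222; total 634.
{North, South}: service 430 + fixed 266 = 696
{North, South, East}: service 340 + fixed 359 = 699
{North, South, East, West, Central}: service 324 + fixed 625 = 949
No other subset beats 634.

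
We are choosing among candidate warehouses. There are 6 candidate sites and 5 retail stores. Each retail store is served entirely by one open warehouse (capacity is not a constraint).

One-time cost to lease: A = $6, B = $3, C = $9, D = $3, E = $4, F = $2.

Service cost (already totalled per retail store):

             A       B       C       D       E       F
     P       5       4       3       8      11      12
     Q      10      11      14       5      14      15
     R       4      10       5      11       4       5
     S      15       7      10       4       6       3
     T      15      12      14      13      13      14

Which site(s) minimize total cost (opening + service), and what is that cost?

For any fixed open set, each retail store goes to its cheapest open site; total = fixed + service.
{B, D, F}: P→B 4, Q→D 5, R→F 5, S→F 3, T→B 12. Service 29; fixed 8; total 37.
{B, D, E}: service 29 + fixed 10 = 39
{D, F}: service 34 + fixed 5 = 39
{A, B, C, D, E, F}: P→C 3, Q→D 5, R→A 4, S→F 3, T→B 12. Service 27; fixed 27; total 54.
No other subset beats 37.

Open B, D and F; minimum total cost 37.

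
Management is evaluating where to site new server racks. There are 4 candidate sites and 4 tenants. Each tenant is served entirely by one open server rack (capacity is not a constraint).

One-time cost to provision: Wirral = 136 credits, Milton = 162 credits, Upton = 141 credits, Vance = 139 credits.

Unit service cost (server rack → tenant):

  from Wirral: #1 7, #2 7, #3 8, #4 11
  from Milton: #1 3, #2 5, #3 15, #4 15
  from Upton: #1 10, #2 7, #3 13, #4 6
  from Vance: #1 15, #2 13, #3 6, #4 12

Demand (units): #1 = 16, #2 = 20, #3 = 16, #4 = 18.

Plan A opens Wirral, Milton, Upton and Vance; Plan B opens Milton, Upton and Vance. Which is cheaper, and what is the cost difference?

Plan A: {Wirral, Milton, Upton, Vance}: #1→Milton 3·16=48, #2→Milton 5·20=100, #3→Vance 6·16=96, #4→Upton 6·18=108. Service 352; fixed 578; total 930.
Plan B: {Milton, Upton, Vance}: #1→Milton 3·16=48, #2→Milton 5·20=100, #3→Vance 6·16=96, #4→Upton 6·18=108. Service 352; fixed 442; total 794.
Difference: |930 − 794| = 136.

Plan B is cheaper by 136.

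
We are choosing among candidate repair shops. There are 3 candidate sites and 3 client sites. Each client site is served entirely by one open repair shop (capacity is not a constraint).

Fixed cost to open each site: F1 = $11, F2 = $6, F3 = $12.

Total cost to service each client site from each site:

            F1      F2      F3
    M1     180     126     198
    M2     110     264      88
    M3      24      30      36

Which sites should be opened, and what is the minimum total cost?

Open F2 and F3; minimum total cost 262.

For any fixed open set, each client site goes to its cheapest open site; total = fixed + service.
{F2, F3}: M1→F2 126, M2→F3 88, M3→F2 30. Service 244; fixed 18; total 262.
{F1, F2, F3}: M1→F2 126, M2→F3 88, M3→F1 24. Service 238; fixed 29; total 267.
{F1, F2}: service 260 + fixed 17 = 277
{F2}: M1→F2 126, M2→F2 264, M3→F2 30. Service 420; fixed 6; total 426.
(All 7 nonempty subsets were checked; F2 and F3 is lowest.)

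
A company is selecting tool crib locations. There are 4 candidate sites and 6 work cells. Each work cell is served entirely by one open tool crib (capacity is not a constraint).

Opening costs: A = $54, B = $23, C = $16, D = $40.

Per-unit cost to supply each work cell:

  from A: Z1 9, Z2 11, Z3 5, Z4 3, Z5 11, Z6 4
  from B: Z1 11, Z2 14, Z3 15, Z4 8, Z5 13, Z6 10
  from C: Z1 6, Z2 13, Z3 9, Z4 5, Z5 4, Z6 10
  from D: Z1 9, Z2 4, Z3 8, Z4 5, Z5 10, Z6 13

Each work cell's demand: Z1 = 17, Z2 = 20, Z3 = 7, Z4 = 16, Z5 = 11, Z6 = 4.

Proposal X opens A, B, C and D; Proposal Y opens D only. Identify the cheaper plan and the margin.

Proposal X: {A, B, C, D}: Z1→C 6·17=102, Z2→D 4·20=80, Z3→A 5·7=35, Z4→A 3·16=48, Z5→C 4·11=44, Z6→A 4·4=16. Service 325; fixed 133; total 458.
Proposal Y: {D}: Z1→D 9·17=153, Z2→D 4·20=80, Z3→D 8·7=56, Z4→D 5·16=80, Z5→D 10·11=110, Z6→D 13·4=52. Service 531; fixed 40; total 571.
Difference: |458 − 571| = 113.

Proposal X is cheaper by 113.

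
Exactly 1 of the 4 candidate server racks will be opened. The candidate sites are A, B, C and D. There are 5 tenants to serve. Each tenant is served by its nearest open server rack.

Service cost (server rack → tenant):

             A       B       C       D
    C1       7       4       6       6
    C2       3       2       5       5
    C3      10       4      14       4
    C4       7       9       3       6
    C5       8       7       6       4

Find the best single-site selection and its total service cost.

With exactly 1 open, each tenant uses its cheapest among the chosen.
{D}: C1→D 6, C2→D 5, C3→D 4, C4→D 6, C5→D 4. Service cost 25.
{B}: service cost 26
{C}: service cost 34
Among all 4 size-1 choices, {D} is lowest.

Choose D only; total service cost 25.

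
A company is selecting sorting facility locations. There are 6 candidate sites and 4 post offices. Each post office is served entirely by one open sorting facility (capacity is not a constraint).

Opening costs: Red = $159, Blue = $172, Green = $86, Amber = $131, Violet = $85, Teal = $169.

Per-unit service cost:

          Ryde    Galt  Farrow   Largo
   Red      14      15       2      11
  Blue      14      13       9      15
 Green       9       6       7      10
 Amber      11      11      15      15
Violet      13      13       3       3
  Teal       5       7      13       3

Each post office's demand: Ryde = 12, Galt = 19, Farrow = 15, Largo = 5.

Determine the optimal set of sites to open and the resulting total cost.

Open Green and Violet; minimum total cost 453.

For any fixed open set, each post office goes to its cheapest open site; total = fixed + service.
{Green, Violet}: Ryde→Green 9·12=108, Galt→Green 6·19=114, Farrow→Violet 3·15=45, Largo→Violet 3·5=15. Service 282; fixed 171; total 453.
{Green}: Ryde→Green 9·12=108, Galt→Green 6·19=114, Farrow→Green 7·15=105, Largo→Green 10·5=50. Service 377; fixed 86; total 463.
{Violet, Teal}: service 253 + fixed 254 = 507
{Red, Blue, Green, Amber, Violet, Teal}: service 219 + fixed 802 = 1021
No other subset beats 453.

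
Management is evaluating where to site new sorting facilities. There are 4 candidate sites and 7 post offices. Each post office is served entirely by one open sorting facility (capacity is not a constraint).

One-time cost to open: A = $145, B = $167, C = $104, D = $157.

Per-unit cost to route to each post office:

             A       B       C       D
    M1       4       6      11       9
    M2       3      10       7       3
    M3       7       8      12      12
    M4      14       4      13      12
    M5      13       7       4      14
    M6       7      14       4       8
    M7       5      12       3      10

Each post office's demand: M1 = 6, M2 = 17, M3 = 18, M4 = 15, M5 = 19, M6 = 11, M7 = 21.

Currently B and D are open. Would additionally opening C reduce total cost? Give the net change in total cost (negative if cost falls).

Current service cost with {B, D}: 722.
Adding C: each post office re-picks its cheapest; new service cost 474, saving 248.
Extra fixed cost: 104. Net change = 104 − 248 = -144.
(Totals: 1046 → 902.)

Yes — net change −144 (cost falls by 144).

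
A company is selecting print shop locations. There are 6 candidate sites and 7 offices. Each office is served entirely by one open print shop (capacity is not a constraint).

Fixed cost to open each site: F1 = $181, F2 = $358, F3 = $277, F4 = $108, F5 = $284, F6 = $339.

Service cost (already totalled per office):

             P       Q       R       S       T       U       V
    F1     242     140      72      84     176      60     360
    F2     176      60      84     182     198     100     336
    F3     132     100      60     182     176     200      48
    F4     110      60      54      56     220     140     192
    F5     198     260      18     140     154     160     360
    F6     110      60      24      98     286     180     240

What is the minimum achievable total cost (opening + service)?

Minimum total cost: 940

For any fixed open set, each office goes to its cheapest open site; total = fixed + service.
{F4}: P→F4 110, Q→F4 60, R→F4 54, S→F4 56, T→F4 220, U→F4 140, V→F4 192. Service 832; fixed 108; total 940.
{F1, F4}: P→F4 110, Q→F4 60, R→F4 54, S→F4 56, T→F1 176, U→F1 60, V→F4 192. Service 708; fixed 289; total 997.
{F3, F4}: service 644 + fixed 385 = 1029
{F1, F2, F3, F4, F5, F6}: service 506 + fixed 1547 = 2053
No other subset beats 940.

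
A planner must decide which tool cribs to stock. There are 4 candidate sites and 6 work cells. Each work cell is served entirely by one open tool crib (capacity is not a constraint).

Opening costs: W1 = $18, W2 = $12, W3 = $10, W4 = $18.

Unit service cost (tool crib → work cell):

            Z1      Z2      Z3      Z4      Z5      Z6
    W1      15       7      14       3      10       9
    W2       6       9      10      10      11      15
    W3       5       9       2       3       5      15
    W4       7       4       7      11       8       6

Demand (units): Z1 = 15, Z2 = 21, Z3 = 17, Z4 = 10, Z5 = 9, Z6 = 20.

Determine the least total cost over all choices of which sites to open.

For any fixed open set, each work cell goes to its cheapest open site; total = fixed + service.
{W3, W4}: Z1→W3 5·15=75, Z2→W4 4·21=84, Z3→W3 2·17=34, Z4→W3 3·10=30, Z5→W3 5·9=45, Z6→W4 6·20=120. Service 388; fixed 28; total 416.
{W2, W3, W4}: Z1→W3 5·15=75, Z2→W4 4·21=84, Z3→W3 2·17=34, Z4→W3 3·10=30, Z5→W3 5·9=45, Z6→W4 6·20=120. Service 388; fixed 40; total 428.
{W1, W3, W4}: Z1→W3 5·15=75, Z2→W4 4·21=84, Z3→W3 2·17=34, Z4→W1 3·10=30, Z5→W3 5·9=45, Z6→W4 6·20=120. Service 388; fixed 46; total 434.
{W1, W2, W3, W4}: service 388 + fixed 58 = 446
No other subset beats 416.

Minimum total cost: 416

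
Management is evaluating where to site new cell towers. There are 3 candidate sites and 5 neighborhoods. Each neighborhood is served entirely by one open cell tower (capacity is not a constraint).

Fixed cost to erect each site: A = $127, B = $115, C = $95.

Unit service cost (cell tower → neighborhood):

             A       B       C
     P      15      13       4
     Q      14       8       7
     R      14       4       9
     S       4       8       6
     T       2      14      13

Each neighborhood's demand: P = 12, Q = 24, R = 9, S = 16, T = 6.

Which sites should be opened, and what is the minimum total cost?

Open C only; minimum total cost 566.

For any fixed open set, each neighborhood goes to its cheapest open site; total = fixed + service.
{C}: P→C 4·12=48, Q→C 7·24=168, R→C 9·9=81, S→C 6·16=96, T→C 13·6=78. Service 471; fixed 95; total 566.
{A, C}: service 373 + fixed 222 = 595
{B, C}: P→C 4·12=48, Q→C 7·24=168, R→B 4·9=36, S→C 6·16=96, T→C 13·6=78. Service 426; fixed 210; total 636.
{A, B, C}: service 328 + fixed 337 = 665
(All 7 nonempty subsets were checked; C only is lowest.)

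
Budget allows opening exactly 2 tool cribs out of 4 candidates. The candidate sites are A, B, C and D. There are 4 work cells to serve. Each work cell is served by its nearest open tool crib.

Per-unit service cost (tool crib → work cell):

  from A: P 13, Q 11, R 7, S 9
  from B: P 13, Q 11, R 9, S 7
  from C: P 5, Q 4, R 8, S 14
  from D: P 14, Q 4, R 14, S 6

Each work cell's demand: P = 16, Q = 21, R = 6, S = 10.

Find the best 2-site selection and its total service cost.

Choose C and D; total service cost 272.

With exactly 2 open, each work cell uses its cheapest among the chosen.
{C, D}: P→C 5·16=80, Q→C 4·21=84, R→C 8·6=48, S→D 6·10=60. Service cost 272.
{B, C}: service cost 282
{A, C}: service cost 296
Among all 6 size-2 choices, {C, D} is lowest.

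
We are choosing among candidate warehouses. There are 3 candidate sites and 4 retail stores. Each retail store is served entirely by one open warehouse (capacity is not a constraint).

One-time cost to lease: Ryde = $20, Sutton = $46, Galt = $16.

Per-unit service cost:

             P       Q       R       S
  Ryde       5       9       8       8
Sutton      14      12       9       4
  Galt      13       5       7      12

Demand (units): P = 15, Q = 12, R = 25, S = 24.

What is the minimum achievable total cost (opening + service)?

For any fixed open set, each retail store goes to its cheapest open site; total = fixed + service.
{Ryde, Sutton, Galt}: P→Ryde 5·15=75, Q→Galt 5·12=60, R→Galt 7·25=175, S→Sutton 4·24=96. Service 406; fixed 82; total 488.
{Ryde, Galt}: P→Ryde 5·15=75, Q→Galt 5·12=60, R→Galt 7·25=175, S→Ryde 8·24=192. Service 502; fixed 36; total 538.
{Ryde, Sutton}: P→Ryde 5·15=75, Q→Ryde 9·12=108, R→Ryde 8·25=200, S→Sutton 4·24=96. Service 479; fixed 66; total 545.
{Galt}: P→Galt 13·15=195, Q→Galt 5·12=60, R→Galt 7·25=175, S→Galt 12·24=288. Service 718; fixed 16; total 734.
No other subset beats 488.

Minimum total cost: 488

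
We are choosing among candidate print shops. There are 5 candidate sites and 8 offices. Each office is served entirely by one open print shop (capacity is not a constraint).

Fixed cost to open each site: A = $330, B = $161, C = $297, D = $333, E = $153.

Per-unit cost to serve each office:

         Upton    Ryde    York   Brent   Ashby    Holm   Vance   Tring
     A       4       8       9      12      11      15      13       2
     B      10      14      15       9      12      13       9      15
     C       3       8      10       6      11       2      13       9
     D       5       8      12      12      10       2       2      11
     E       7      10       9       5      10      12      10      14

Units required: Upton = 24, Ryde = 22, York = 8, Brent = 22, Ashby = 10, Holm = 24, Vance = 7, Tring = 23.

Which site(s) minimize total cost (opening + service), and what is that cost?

Open C only; minimum total cost 1213.

For any fixed open set, each office goes to its cheapest open site; total = fixed + service.
{C}: Upton→C 3·24=72, Ryde→C 8·22=176, York→C 10·8=80, Brent→C 6·22=132, Ashby→C 11·10=110, Holm→C 2·24=48, Vance→C 13·7=91, Tring→C 9·23=207. Service 916; fixed 297; total 1213.
{C, E}: service 855 + fixed 450 = 1305
{B, C}: Upton→C 3·24=72, Ryde→C 8·22=176, York→C 10·8=80, Brent→C 6·22=132, Ashby→C 11·10=110, Holm→C 2·24=48, Vance→B 9·7=63, Tring→C 9·23=207. Service 888; fixed 458; total 1346.
{A, B, C, D, E}: Upton→C 3·24=72, Ryde→A 8·22=176, York→A 9·8=72, Brent→E 5·22=110, Ashby→D 10·10=100, Holm→C 2·24=48, Vance→D 2·7=14, Tring→A 2·23=46. Service 638; fixed 1274; total 1912.
No other subset beats 1213.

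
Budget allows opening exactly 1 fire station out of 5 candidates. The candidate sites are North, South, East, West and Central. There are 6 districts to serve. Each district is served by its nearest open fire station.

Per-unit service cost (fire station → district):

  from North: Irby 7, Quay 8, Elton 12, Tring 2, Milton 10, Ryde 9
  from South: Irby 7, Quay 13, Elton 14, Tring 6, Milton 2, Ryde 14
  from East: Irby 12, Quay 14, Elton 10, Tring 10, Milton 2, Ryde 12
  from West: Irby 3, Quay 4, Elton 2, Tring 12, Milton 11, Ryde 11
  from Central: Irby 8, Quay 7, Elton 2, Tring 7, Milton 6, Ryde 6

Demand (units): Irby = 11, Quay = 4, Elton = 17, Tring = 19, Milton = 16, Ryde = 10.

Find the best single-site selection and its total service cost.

Choose Central only; total service cost 439.

With exactly 1 open, each district uses its cheapest among the chosen.
{Central}: Irby→Central 8·11=88, Quay→Central 7·4=28, Elton→Central 2·17=34, Tring→Central 7·19=133, Milton→Central 6·16=96, Ryde→Central 6·10=60. Service cost 439.
{West}: service cost 597
{North}: service cost 601
Among all 5 size-1 choices, {Central} is lowest.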